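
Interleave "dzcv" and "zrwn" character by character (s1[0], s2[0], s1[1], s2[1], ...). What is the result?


String 1: 'dzcv'
String 2: 'zrwn'
Operation: alternate characters
Pairs: 'd'+'z', 'z'+'r', 'c'+'w', 'v'+'n'
Result: dzzrcwvn


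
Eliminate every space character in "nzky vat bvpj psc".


Input string: 'nzky vat bvpj psc'
Operation: remove all spaces
Words: 'nzky', 'vat', 'bvpj', 'psc'
Join without spaces: nzkyvatbvpjpsc


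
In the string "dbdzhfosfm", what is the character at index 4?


Input string: 'dbdzhfosfm'
Operation: get character at index 4
Index mapping: s[0]='d', s[1]='b', s[2]='d', s[3]='z', s[4]='h'
Result: 'h'


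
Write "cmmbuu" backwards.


Input string: 'cmmbuu'
Operation: reverse character order
Original order: 'c' -> 'm' -> 'm' -> 'b' -> 'u' -> 'u'
Reversed order: 'u' -> 'u' -> 'b' -> 'm' -> 'm' -> 'c'
Result: uubmmc


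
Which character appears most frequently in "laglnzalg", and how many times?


Input: 'laglnzalg'
Operation: tally each character
Counts: 'a':2, 'g':2, 'l':3, 'n':1, 'z':1
Maximum: 'l' appears 3 times


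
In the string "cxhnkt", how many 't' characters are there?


Input string: 'cxhnkt'
Target character: 't'
Scan each position: s[5]='t'
Matches found at indices: 5
Total: 1


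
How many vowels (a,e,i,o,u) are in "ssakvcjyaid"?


Input string: 'ssakvcjyaid'
Operation: count vowels (a, e, i, o, u)
Scan: s[0]='s', s[1]='s', s[2]='a' (vowel), s[3]='k', s[4]='v', s[5]='c', s[6]='j', s[7]='y', s[8]='a' (vowel), s[9]='i' (vowel), s[10]='d'
Vowels found: 3
Result: 3


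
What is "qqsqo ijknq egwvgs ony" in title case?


Input string: 'qqsqo ijknq egwvgs ony'
Operation: capitalize first letter of each word
Word transformations: 'qqsqo'->'Qqsqo', 'ijknq'->'Ijknq', 'egwvgs'->'Egwvgs', 'ony'->'Ony'
Result: Qqsqo Ijknq Egwvgs Ony


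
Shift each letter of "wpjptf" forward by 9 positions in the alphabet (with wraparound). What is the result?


Input: 'wpjptf', shift = 9
Operation: for each letter, (position + 9) mod 26
Mapping: 'w'(22+9=31, 31 mod 26=5)->'f', 'p'(15+9=24)->'y', 'j'(9+9=18)->'s', 'p'(15+9=24)->'y', 't'(19+9=28, 28 mod 26=2)->'c', 'f'(5+9=14)->'o'
Result: fysyco


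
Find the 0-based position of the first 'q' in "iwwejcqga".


Input string: 'iwwejcqga'
Target: 'q'
Scanning left to right: s[0]='i', s[1]='w', s[2]='w', s[3]='e', s[4]='j', s[5]='c', s[6]='q'
First match at index: 6


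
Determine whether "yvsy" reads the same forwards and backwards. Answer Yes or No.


Input string: 'yvsy'
Reversed: 'ysvy'
Compare pairs: s[0]='y' vs s[3]='y' (match), s[1]='v' vs s[2]='s' (mismatch)
Palindrome: No


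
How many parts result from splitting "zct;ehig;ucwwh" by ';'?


Input string: 'zct;ehig;ucwwh'
Delimiter: ';'
Split result: 'zct', 'ehig', 'ucwwh'
Number of parts: 3


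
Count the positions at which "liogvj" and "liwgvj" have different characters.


String 1: 'liogvj'
String 2: 'liwgvj'
Compare each position: pos 0: 'l'=='l', pos 1: 'i'=='i', pos 2: 'o'!='w', pos 3: 'g'=='g', pos 4: 'v'=='v', pos 5: 'j'=='j'
Differing positions: 1
Hamming distance: 1


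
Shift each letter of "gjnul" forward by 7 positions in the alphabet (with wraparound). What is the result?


Input: 'gjnul', shift = 7
Operation: for each letter, (position + 7) mod 26
Mapping: 'g'(6+7=13)->'n', 'j'(9+7=16)->'q', 'n'(13+7=20)->'u', 'u'(20+7=27, 27 mod 26=1)->'b', 'l'(11+7=18)->'s'
Result: nqubs


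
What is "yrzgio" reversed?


Input string: 'yrzgio'
Operation: reverse character order
Original order: 'y' -> 'r' -> 'z' -> 'g' -> 'i' -> 'o'
Reversed order: 'o' -> 'i' -> 'g' -> 'z' -> 'r' -> 'y'
Result: oigzry


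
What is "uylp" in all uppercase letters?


Input string: 'uylp'
Operation: convert each letter to uppercase
Mapping: 'u'->'U', 'y'->'Y', 'l'->'L', 'p'->'P'
Result: UYLP


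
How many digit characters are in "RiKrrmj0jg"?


Input string: 'RiKrrmj0jg'
Operation: count digit characters (0-9)
Scan: 'R', 'i', 'K', 'r', 'r', 'm', 'j', '0'(digit), 'j', 'g'
Digits found: 1
Result: 1


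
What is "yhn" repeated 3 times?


Input string: 'yhn'
Operation: repeat 3 times
Concatenation: 'yhn' + 'yhn' + 'yhn'
Result: yhnyhnyhn


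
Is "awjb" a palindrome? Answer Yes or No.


Input string: 'awjb'
Reversed: 'bjwa'
Compare pairs: s[0]='a' vs s[3]='b' (mismatch), s[1]='w' vs s[2]='j' (mismatch)
Palindrome: No


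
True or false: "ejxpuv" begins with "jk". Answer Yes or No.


Input string: 'ejxpuv'
Prefix to check: 'jk'
First 2 characters of input: 'ej'
Match: False
Result: No


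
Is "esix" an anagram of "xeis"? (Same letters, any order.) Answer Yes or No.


String 1: 'xeis' -> sorted: 'eisx'
String 2: 'esix' -> sorted: 'eisx'
Compare sorted forms: 'eisx' == 'eisx'
Anagram: Yes


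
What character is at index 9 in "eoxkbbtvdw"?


Input string: 'eoxkbbtvdw'
Operation: get character at index 9
Index mapping: s[0]='e', s[1]='o', s[2]='x', s[3]='k', s[4]='b', s[5]='b', s[6]='t', s[7]='v', s[8]='d', s[9]='w'
Result: 'w'


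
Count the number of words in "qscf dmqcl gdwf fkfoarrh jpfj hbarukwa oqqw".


Input string: 'qscf dmqcl gdwf fkfoarrh jpfj hbarukwa oqqw'
Operation: split by spaces
Words found: 'qscf', 'dmqcl', 'gdwf', 'fkfoarrh', 'jpfj', 'hbarukwa', 'oqqw'
Word count: 7


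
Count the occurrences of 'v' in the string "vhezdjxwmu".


Input string: 'vhezdjxwmu'
Target character: 'v'
Scan each position: s[0]='v'
Matches found at indices: 0
Total: 1


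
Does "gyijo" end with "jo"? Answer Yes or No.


Input string: 'gyijo'
Suffix to check: 'jo'
Last 2 characters of input: 'jo'
Match: True
Result: Yes


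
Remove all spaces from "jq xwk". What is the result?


Input string: 'jq xwk'
Operation: remove all spaces
Words: 'jq', 'xwk'
Join without spaces: jqxwk


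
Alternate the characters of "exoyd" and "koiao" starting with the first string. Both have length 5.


String 1: 'exoyd'
String 2: 'koiao'
Operation: alternate characters
Pairs: 'e'+'k', 'x'+'o', 'o'+'i', 'y'+'a', 'd'+'o'
Result: ekxooiyado


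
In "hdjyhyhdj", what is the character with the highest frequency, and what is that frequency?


Input: 'hdjyhyhdj'
Operation: tally each character
Counts: 'd':2, 'h':3, 'j':2, 'y':2
Maximum: 'h' appears 3 times


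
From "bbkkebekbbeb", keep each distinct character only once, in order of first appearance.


Input: 'bbkkebekbbeb'
Operation: keep first occurrence of each character
Scan: s[0]='b' new -> keep; s[1]='b' seen -> skip; s[2]='k' new -> keep; s[3]='k' seen -> skip; s[4]='e' new -> keep; s[5]='b' seen -> skip; s[6]='e' seen -> skip; s[7]='k' seen -> skip; s[8]='b' seen -> skip; s[9]='b' seen -> skip; s[10]='e' seen -> skip; s[11]='b' seen -> skip
Result: bke


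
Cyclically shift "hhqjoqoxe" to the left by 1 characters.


Input: 'hhqjoqoxe', shift = 1
Operation: split at index 1 and swap parts
Front part s[0:1] = 'h'
Back part s[1:] = 'hqjoqoxe'
Rotated = back + front = 'hqjoqoxe' + 'h'
Result: hqjoqoxeh


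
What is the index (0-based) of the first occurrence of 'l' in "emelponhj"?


Input string: 'emelponhj'
Target: 'l'
Scanning left to right: s[0]='e', s[1]='m', s[2]='e', s[3]='l'
First match at index: 3


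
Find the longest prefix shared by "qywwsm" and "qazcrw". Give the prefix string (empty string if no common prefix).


String 1: 'qywwsm'
String 2: 'qazcrw'
Compare position by position:
pos 0: 'q' vs 'q' match
pos 1: 'y' vs 'a' differ -> stop
Longest common prefix: "q" (length 1)


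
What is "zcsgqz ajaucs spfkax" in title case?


Input string: 'zcsgqz ajaucs spfkax'
Operation: capitalize first letter of each word
Word transformations: 'zcsgqz'->'Zcsgqz', 'ajaucs'->'Ajaucs', 'spfkax'->'Spfkax'
Result: Zcsgqz Ajaucs Spfkax


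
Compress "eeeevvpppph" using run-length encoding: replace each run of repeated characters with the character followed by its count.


Input: 'eeeevvpppph'
Operation: identify consecutive runs
Runs: 'eeee' -> e4, 'vv' -> v2, 'pppp' -> p4, 'h' -> h1
Encoded: e4v2p4h1


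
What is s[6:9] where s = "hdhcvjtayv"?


Input string: 'hdhcvjtayv'
Operation: slice [6:9]
Extract characters: s[6]='t', s[7]='a', s[8]='y'
Result: tay


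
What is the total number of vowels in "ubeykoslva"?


Input string: 'ubeykoslva'
Operation: count vowels (a, e, i, o, u)
Scan: s[0]='u' (vowel), s[1]='b', s[2]='e' (vowel), s[3]='y', s[4]='k', s[5]='o' (vowel), s[6]='s', s[7]='l', s[8]='v', s[9]='a' (vowel)
Vowels found: 4
Result: 4


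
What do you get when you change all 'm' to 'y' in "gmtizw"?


Input string: 'gmtizw'
Operation: replace 'm' with 'y'
Positions of 'm': 1
After replacement: gytizw


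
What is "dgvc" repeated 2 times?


Input string: 'dgvc'
Operation: repeat 2 times
Concatenation: 'dgvc' + 'dgvc'
Result: dgvcdgvc


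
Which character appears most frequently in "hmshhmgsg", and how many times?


Input: 'hmshhmgsg'
Operation: tally each character
Counts: 'g':2, 'h':3, 'm':2, 's':2
Maximum: 'h' appears 3 times


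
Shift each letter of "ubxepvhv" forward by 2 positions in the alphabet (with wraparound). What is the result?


Input: 'ubxepvhv', shift = 2
Operation: for each letter, (position + 2) mod 26
Mapping: 'u'(20+2=22)->'w', 'b'(1+2=3)->'d', 'x'(23+2=25)->'z', 'e'(4+2=6)->'g', 'p'(15+2=17)->'r', 'v'(21+2=23)->'x', 'h'(7+2=9)->'j', 'v'(21+2=23)->'x'
Result: wdzgrxjx


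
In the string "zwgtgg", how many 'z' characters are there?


Input string: 'zwgtgg'
Target character: 'z'
Scan each position: s[0]='z'
Matches found at indices: 0
Total: 1


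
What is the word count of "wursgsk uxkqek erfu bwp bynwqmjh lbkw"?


Input string: 'wursgsk uxkqek erfu bwp bynwqmjh lbkw'
Operation: split by spaces
Words found: 'wursgsk', 'uxkqek', 'erfu', 'bwp', 'bynwqmjh', 'lbkw'
Word count: 6


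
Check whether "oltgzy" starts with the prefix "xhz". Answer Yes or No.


Input string: 'oltgzy'
Prefix to check: 'xhz'
First 3 characters of input: 'olt'
Match: False
Result: No


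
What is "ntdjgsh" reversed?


Input string: 'ntdjgsh'
Operation: reverse character order
Original order: 'n' -> 't' -> 'd' -> 'j' -> 'g' -> 's' -> 'h'
Reversed order: 'h' -> 's' -> 'g' -> 'j' -> 'd' -> 't' -> 'n'
Result: hsgjdtn


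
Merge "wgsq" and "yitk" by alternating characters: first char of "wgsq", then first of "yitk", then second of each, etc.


String 1: 'wgsq'
String 2: 'yitk'
Operation: alternate characters
Pairs: 'w'+'y', 'g'+'i', 's'+'t', 'q'+'k'
Result: wygistqk


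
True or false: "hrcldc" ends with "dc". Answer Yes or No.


Input string: 'hrcldc'
Suffix to check: 'dc'
Last 2 characters of input: 'dc'
Match: True
Result: Yes


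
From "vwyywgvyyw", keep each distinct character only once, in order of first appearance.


Input: 'vwyywgvyyw'
Operation: keep first occurrence of each character
Scan: s[0]='v' new -> keep; s[1]='w' new -> keep; s[2]='y' new -> keep; s[3]='y' seen -> skip; s[4]='w' seen -> skip; s[5]='g' new -> keep; s[6]='v' seen -> skip; s[7]='y' seen -> skip; s[8]='y' seen -> skip; s[9]='w' seen -> skip
Result: vwyg


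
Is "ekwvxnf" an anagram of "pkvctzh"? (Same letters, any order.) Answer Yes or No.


String 1: 'pkvctzh' -> sorted: 'chkptvz'
String 2: 'ekwvxnf' -> sorted: 'efknvwx'
Compare sorted forms: 'chkptvz' != 'efknvwx'
Anagram: No


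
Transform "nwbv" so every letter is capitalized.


Input string: 'nwbv'
Operation: convert each letter to uppercase
Mapping: 'n'->'N', 'w'->'W', 'b'->'B', 'v'->'V'
Result: NWBV


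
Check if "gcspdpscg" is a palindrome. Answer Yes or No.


Input string: 'gcspdpscg'
Reversed: 'gcspdpscg'
Compare pairs: s[0]='g' vs s[8]='g' (match), s[1]='c' vs s[7]='c' (match), s[2]='s' vs s[6]='s' (match), s[3]='p' vs s[5]='p' (match)
Palindrome: Yes


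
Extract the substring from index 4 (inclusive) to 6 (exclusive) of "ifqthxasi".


Input string: 'ifqthxasi'
Operation: slice [4:6]
Extract characters: s[4]='h', s[5]='x'
Result: hx


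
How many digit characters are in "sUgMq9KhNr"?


Input string: 'sUgMq9KhNr'
Operation: count digit characters (0-9)
Scan: 's', 'U', 'g', 'M', 'q', '9'(digit), 'K', 'h', 'N', 'r'
Digits found: 1
Result: 1


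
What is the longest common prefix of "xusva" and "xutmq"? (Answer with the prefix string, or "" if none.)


String 1: 'xusva'
String 2: 'xutmq'
Compare position by position:
pos 0: 'x' vs 'x' match
pos 1: 'u' vs 'u' match
pos 2: 's' vs 't' differ -> stop
Longest common prefix: "xu" (length 2)


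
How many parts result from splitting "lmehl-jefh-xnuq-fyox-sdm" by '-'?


Input string: 'lmehl-jefh-xnuq-fyox-sdm'
Delimiter: '-'
Split result: 'lmehl', 'jefh', 'xnuq', 'fyox', 'sdm'
Number of parts: 5


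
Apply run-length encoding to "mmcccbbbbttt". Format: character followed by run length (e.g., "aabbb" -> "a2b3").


Input: 'mmcccbbbbttt'
Operation: identify consecutive runs
Runs: 'mm' -> m2, 'ccc' -> c3, 'bbbb' -> b4, 'ttt' -> t3
Encoded: m2c3b4t3


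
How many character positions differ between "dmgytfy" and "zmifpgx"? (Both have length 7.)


String 1: 'dmgytfy'
String 2: 'zmifpgx'
Compare each position: pos 0: 'd'!='z', pos 1: 'm'=='m', pos 2: 'g'!='i', pos 3: 'y'!='f', pos 4: 't'!='p', pos 5: 'f'!='g', pos 6: 'y'!='x'
Differing positions: 6
Hamming distance: 6


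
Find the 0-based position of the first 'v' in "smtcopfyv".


Input string: 'smtcopfyv'
Target: 'v'
Scanning left to right: s[0]='s', s[1]='m', s[2]='t', s[3]='c', s[4]='o', s[5]='p', s[6]='f', s[7]='y', s[8]='v'
First match at index: 8


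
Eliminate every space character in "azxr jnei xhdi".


Input string: 'azxr jnei xhdi'
Operation: remove all spaces
Words: 'azxr', 'jnei', 'xhdi'
Join without spaces: azxrjneixhdi


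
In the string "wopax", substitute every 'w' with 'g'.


Input string: 'wopax'
Operation: replace 'w' with 'g'
Positions of 'w': 0
After replacement: gopax


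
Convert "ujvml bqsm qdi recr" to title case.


Input string: 'ujvml bqsm qdi recr'
Operation: capitalize first letter of each word
Word transformations: 'ujvml'->'Ujvml', 'bqsm'->'Bqsm', 'qdi'->'Qdi', 'recr'->'Recr'
Result: Ujvml Bqsm Qdi Recr


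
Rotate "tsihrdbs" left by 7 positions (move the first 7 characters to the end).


Input: 'tsihrdbs', shift = 7
Operation: split at index 7 and swap parts
Front part s[0:7] = 'tsihrdb'
Back part s[7:] = 's'
Rotated = back + front = 's' + 'tsihrdb'
Result: stsihrdb


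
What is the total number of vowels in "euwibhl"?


Input string: 'euwibhl'
Operation: count vowels (a, e, i, o, u)
Scan: s[0]='e' (vowel), s[1]='u' (vowel), s[2]='w', s[3]='i' (vowel), s[4]='b', s[5]='h', s[6]='l'
Vowels found: 3
Result: 3


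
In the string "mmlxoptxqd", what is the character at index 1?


Input string: 'mmlxoptxqd'
Operation: get character at index 1
Index mapping: s[0]='m', s[1]='m'
Result: 'm'


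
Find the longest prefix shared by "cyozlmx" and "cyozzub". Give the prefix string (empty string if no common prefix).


String 1: 'cyozlmx'
String 2: 'cyozzub'
Compare position by position:
pos 0: 'c' vs 'c' match
pos 1: 'y' vs 'y' match
pos 2: 'o' vs 'o' match
pos 3: 'z' vs 'z' match
pos 4: 'l' vs 'z' differ -> stop
Longest common prefix: "cyoz" (length 4)


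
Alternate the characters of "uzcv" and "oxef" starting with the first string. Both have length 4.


String 1: 'uzcv'
String 2: 'oxef'
Operation: alternate characters
Pairs: 'u'+'o', 'z'+'x', 'c'+'e', 'v'+'f'
Result: uozxcevf


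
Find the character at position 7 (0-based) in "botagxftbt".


Input string: 'botagxftbt'
Operation: get character at index 7
Index mapping: s[0]='b', s[1]='o', s[2]='t', s[3]='a', s[4]='g', s[5]='x', s[6]='f', s[7]='t'
Result: 't'


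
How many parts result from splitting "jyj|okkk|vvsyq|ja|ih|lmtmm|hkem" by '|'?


Input string: 'jyj|okkk|vvsyq|ja|ih|lmtmm|hkem'
Delimiter: '|'
Split result: 'jyj', 'okkk', 'vvsyq', 'ja', 'ih', 'lmtmm', 'hkem'
Number of parts: 7


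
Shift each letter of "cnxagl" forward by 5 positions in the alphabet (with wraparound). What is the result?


Input: 'cnxagl', shift = 5
Operation: for each letter, (position + 5) mod 26
Mapping: 'c'(2+5=7)->'h', 'n'(13+5=18)->'s', 'x'(23+5=28, 28 mod 26=2)->'c', 'a'(0+5=5)->'f', 'g'(6+5=11)->'l', 'l'(11+5=16)->'q'
Result: hscflq


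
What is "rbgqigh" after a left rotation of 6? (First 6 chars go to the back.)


Input: 'rbgqigh', shift = 6
Operation: split at index 6 and swap parts
Front part s[0:6] = 'rbgqig'
Back part s[6:] = 'h'
Rotated = back + front = 'h' + 'rbgqig'
Result: hrbgqig


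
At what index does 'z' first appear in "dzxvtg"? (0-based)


Input string: 'dzxvtg'
Target: 'z'
Scanning left to right: s[0]='d', s[1]='z'
First match at index: 1


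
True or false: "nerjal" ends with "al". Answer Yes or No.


Input string: 'nerjal'
Suffix to check: 'al'
Last 2 characters of input: 'al'
Match: True
Result: Yes


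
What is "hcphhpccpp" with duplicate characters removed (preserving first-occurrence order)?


Input: 'hcphhpccpp'
Operation: keep first occurrence of each character
Scan: s[0]='h' new -> keep; s[1]='c' new -> keep; s[2]='p' new -> keep; s[3]='h' seen -> skip; s[4]='h' seen -> skip; s[5]='p' seen -> skip; s[6]='c' seen -> skip; s[7]='c' seen -> skip; s[8]='p' seen -> skip; s[9]='p' seen -> skip
Result: hcp


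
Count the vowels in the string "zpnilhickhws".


Input string: 'zpnilhickhws'
Operation: count vowels (a, e, i, o, u)
Scan: s[0]='z', s[1]='p', s[2]='n', s[3]='i' (vowel), s[4]='l', s[5]='h', s[6]='i' (vowel), s[7]='c', s[8]='k', s[9]='h', s[10]='w', s[11]='s'
Vowels found: 2
Result: 2


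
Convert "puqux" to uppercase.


Input string: 'puqux'
Operation: convert each letter to uppercase
Mapping: 'p'->'P', 'u'->'U', 'q'->'Q', 'u'->'U', 'x'->'X'
Result: PUQUX


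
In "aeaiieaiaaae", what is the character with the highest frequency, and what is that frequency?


Input: 'aeaiieaiaaae'
Operation: tally each character
Counts: 'a':6, 'e':3, 'i':3
Maximum: 'a' appears 6 times


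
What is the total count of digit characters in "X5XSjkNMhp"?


Input string: 'X5XSjkNMhp'
Operation: count digit characters (0-9)
Scan: 'X', '5'(digit), 'X', 'S', 'j', 'k', 'N', 'M', 'h', 'p'
Digits found: 1
Result: 1


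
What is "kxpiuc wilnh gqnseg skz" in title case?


Input string: 'kxpiuc wilnh gqnseg skz'
Operation: capitalize first letter of each word
Word transformations: 'kxpiuc'->'Kxpiuc', 'wilnh'->'Wilnh', 'gqnseg'->'Gqnseg', 'skz'->'Skz'
Result: Kxpiuc Wilnh Gqnseg Skz


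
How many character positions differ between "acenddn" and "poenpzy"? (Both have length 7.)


String 1: 'acenddn'
String 2: 'poenpzy'
Compare each position: pos 0: 'a'!='p', pos 1: 'c'!='o', pos 2: 'e'=='e', pos 3: 'n'=='n', pos 4: 'd'!='p', pos 5: 'd'!='z', pos 6: 'n'!='y'
Differing positions: 5
Hamming distance: 5


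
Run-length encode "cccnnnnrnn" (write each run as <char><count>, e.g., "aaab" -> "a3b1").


Input: 'cccnnnnrnn'
Operation: identify consecutive runs
Runs: 'ccc' -> c3, 'nnnn' -> n4, 'r' -> r1, 'nn' -> n2
Encoded: c3n4r1n2


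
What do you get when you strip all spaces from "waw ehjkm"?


Input string: 'waw ehjkm'
Operation: remove all spaces
Words: 'waw', 'ehjkm'
Join without spaces: wawehjkm


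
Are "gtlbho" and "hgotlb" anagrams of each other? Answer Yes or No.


String 1: 'gtlbho' -> sorted: 'bghlot'
String 2: 'hgotlb' -> sorted: 'bghlot'
Compare sorted forms: 'bghlot' == 'bghlot'
Anagram: Yes


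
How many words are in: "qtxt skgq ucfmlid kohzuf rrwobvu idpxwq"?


Input string: 'qtxt skgq ucfmlid kohzuf rrwobvu idpxwq'
Operation: split by spaces
Words found: 'qtxt', 'skgq', 'ucfmlid', 'kohzuf', 'rrwobvu', 'idpxwq'
Word count: 6


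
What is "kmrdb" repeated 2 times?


Input string: 'kmrdb'
Operation: repeat 2 times
Concatenation: 'kmrdb' + 'kmrdb'
Result: kmrdbkmrdb


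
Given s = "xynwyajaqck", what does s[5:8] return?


Input string: 'xynwyajaqck'
Operation: slice [5:8]
Extract characters: s[5]='a', s[6]='j', s[7]='a'
Result: aja


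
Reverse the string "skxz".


Input string: 'skxz'
Operation: reverse character order
Original order: 's' -> 'k' -> 'x' -> 'z'
Reversed order: 'z' -> 'x' -> 'k' -> 's'
Result: zxks


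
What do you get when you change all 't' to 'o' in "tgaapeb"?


Input string: 'tgaapeb'
Operation: replace 't' with 'o'
Positions of 't': 0
After replacement: ogaapeb


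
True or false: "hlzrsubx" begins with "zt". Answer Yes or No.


Input string: 'hlzrsubx'
Prefix to check: 'zt'
First 2 characters of input: 'hl'
Match: False
Result: No


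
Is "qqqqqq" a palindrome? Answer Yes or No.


Input string: 'qqqqqq'
Reversed: 'qqqqqq'
Compare pairs: s[0]='q' vs s[5]='q' (match), s[1]='q' vs s[4]='q' (match), s[2]='q' vs s[3]='q' (match)
Palindrome: Yes


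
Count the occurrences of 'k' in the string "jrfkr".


Input string: 'jrfkr'
Target character: 'k'
Scan each position: s[3]='k'
Matches found at indices: 3
Total: 1


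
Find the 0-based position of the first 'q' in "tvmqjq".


Input string: 'tvmqjq'
Target: 'q'
Scanning left to right: s[0]='t', s[1]='v', s[2]='m', s[3]='q'
First match at index: 3


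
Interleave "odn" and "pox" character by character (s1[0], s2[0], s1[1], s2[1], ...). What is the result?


String 1: 'odn'
String 2: 'pox'
Operation: alternate characters
Pairs: 'o'+'p', 'd'+'o', 'n'+'x'
Result: opdonx


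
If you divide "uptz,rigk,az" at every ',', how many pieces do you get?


Input string: 'uptz,rigk,az'
Delimiter: ','
Split result: 'uptz', 'rigk', 'az'
Number of parts: 3


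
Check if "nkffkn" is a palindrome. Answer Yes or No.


Input string: 'nkffkn'
Reversed: 'nkffkn'
Compare pairs: s[0]='n' vs s[5]='n' (match), s[1]='k' vs s[4]='k' (match), s[2]='f' vs s[3]='f' (match)
Palindrome: Yes


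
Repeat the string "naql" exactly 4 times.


Input string: 'naql'
Operation: repeat 4 times
Concatenation: 'naql' + 'naql' + 'naql' + 'naql'
Result: naqlnaqlnaqlnaql


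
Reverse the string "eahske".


Input string: 'eahske'
Operation: reverse character order
Original order: 'e' -> 'a' -> 'h' -> 's' -> 'k' -> 'e'
Reversed order: 'e' -> 'k' -> 's' -> 'h' -> 'a' -> 'e'
Result: ekshae


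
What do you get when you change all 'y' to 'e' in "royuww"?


Input string: 'royuww'
Operation: replace 'y' with 'e'
Positions of 'y': 2
After replacement: roeuww


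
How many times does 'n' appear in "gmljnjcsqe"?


Input string: 'gmljnjcsqe'
Target character: 'n'
Scan each position: s[4]='n'
Matches found at indices: 4
Total: 1


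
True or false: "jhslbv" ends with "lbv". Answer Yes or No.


Input string: 'jhslbv'
Suffix to check: 'lbv'
Last 3 characters of input: 'lbv'
Match: True
Result: Yes


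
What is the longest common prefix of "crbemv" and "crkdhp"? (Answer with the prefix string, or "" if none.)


String 1: 'crbemv'
String 2: 'crkdhp'
Compare position by position:
pos 0: 'c' vs 'c' match
pos 1: 'r' vs 'r' match
pos 2: 'b' vs 'k' differ -> stop
Longest common prefix: "cr" (length 2)


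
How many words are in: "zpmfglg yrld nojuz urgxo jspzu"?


Input string: 'zpmfglg yrld nojuz urgxo jspzu'
Operation: split by spaces
Words found: 'zpmfglg', 'yrld', 'nojuz', 'urgxo', 'jspzu'
Word count: 5


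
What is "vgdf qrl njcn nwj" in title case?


Input string: 'vgdf qrl njcn nwj'
Operation: capitalize first letter of each word
Word transformations: 'vgdf'->'Vgdf', 'qrl'->'Qrl', 'njcn'->'Njcn', 'nwj'->'Nwj'
Result: Vgdf Qrl Njcn Nwj


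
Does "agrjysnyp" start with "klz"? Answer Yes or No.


Input string: 'agrjysnyp'
Prefix to check: 'klz'
First 3 characters of input: 'agr'
Match: False
Result: No


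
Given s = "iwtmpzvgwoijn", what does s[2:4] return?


Input string: 'iwtmpzvgwoijn'
Operation: slice [2:4]
Extract characters: s[2]='t', s[3]='m'
Result: tm


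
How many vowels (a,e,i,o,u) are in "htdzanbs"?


Input string: 'htdzanbs'
Operation: count vowels (a, e, i, o, u)
Scan: s[0]='h', s[1]='t', s[2]='d', s[3]='z', s[4]='a' (vowel), s[5]='n', s[6]='b', s[7]='s'
Vowels found: 1
Result: 1


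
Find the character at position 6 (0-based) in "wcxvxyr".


Input string: 'wcxvxyr'
Operation: get character at index 6
Index mapping: s[0]='w', s[1]='c', s[2]='x', s[3]='v', s[4]='x', s[5]='y', s[6]='r'
Result: 'r'


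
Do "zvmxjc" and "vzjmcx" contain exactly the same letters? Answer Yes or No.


String 1: 'zvmxjc' -> sorted: 'cjmvxz'
String 2: 'vzjmcx' -> sorted: 'cjmvxz'
Compare sorted forms: 'cjmvxz' == 'cjmvxz'
Anagram: Yes


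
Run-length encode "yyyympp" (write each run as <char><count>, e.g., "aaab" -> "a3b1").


Input: 'yyyympp'
Operation: identify consecutive runs
Runs: 'yyyy' -> y4, 'm' -> m1, 'pp' -> p2
Encoded: y4m1p2


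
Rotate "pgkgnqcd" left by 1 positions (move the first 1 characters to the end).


Input: 'pgkgnqcd', shift = 1
Operation: split at index 1 and swap parts
Front part s[0:1] = 'p'
Back part s[1:] = 'gkgnqcd'
Rotated = back + front = 'gkgnqcd' + 'p'
Result: gkgnqcdp


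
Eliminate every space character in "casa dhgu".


Input string: 'casa dhgu'
Operation: remove all spaces
Words: 'casa', 'dhgu'
Join without spaces: casadhgu


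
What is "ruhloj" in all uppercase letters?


Input string: 'ruhloj'
Operation: convert each letter to uppercase
Mapping: 'r'->'R', 'u'->'U', 'h'->'H', 'l'->'L', 'o'->'O', 'j'->'J'
Result: RUHLOJ


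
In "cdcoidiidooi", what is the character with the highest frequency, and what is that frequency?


Input: 'cdcoidiidooi'
Operation: tally each character
Counts: 'c':2, 'd':3, 'i':4, 'o':3
Maximum: 'i' appears 4 times


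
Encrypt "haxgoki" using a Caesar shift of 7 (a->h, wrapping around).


Input: 'haxgoki', shift = 7
Operation: for each letter, (position + 7) mod 26
Mapping: 'h'(7+7=14)->'o', 'a'(0+7=7)->'h', 'x'(23+7=30, 30 mod 26=4)->'e', 'g'(6+7=13)->'n', 'o'(14+7=21)->'v', 'k'(10+7=17)->'r', 'i'(8+7=15)->'p'
Result: ohenvrp


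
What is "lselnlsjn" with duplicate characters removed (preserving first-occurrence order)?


Input: 'lselnlsjn'
Operation: keep first occurrence of each character
Scan: s[0]='l' new -> keep; s[1]='s' new -> keep; s[2]='e' new -> keep; s[3]='l' seen -> skip; s[4]='n' new -> keep; s[5]='l' seen -> skip; s[6]='s' seen -> skip; s[7]='j' new -> keep; s[8]='n' seen -> skip
Result: lsenj


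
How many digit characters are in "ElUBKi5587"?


Input string: 'ElUBKi5587'
Operation: count digit characters (0-9)
Scan: 'E', 'l', 'U', 'B', 'K', 'i', '5'(digit), '5'(digit), '8'(digit), '7'(digit)
Digits found: 4
Result: 4


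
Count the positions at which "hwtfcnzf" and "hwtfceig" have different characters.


String 1: 'hwtfcnzf'
String 2: 'hwtfceig'
Compare each position: pos 0: 'h'=='h', pos 1: 'w'=='w', pos 2: 't'=='t', pos 3: 'f'=='f', pos 4: 'c'=='c', pos 5: 'n'!='e', pos 6: 'z'!='i', pos 7: 'f'!='g'
Differing positions: 3
Hamming distance: 3


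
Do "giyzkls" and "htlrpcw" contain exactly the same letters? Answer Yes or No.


String 1: 'giyzkls' -> sorted: 'giklsyz'
String 2: 'htlrpcw' -> sorted: 'chlprtw'
Compare sorted forms: 'giklsyz' != 'chlprtw'
Anagram: No


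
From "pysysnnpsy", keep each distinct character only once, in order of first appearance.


Input: 'pysysnnpsy'
Operation: keep first occurrence of each character
Scan: s[0]='p' new -> keep; s[1]='y' new -> keep; s[2]='s' new -> keep; s[3]='y' seen -> skip; s[4]='s' seen -> skip; s[5]='n' new -> keep; s[6]='n' seen -> skip; s[7]='p' seen -> skip; s[8]='s' seen -> skip; s[9]='y' seen -> skip
Result: pysn


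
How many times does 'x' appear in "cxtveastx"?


Input string: 'cxtveastx'
Target character: 'x'
Scan each position: s[1]='x', s[8]='x'
Matches found at indices: 1, 8
Total: 2


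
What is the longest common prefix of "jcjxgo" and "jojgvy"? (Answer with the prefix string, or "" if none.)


String 1: 'jcjxgo'
String 2: 'jojgvy'
Compare position by position:
pos 0: 'j' vs 'j' match
pos 1: 'c' vs 'o' differ -> stop
Longest common prefix: "j" (length 1)


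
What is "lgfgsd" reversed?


Input string: 'lgfgsd'
Operation: reverse character order
Original order: 'l' -> 'g' -> 'f' -> 'g' -> 's' -> 'd'
Reversed order: 'd' -> 's' -> 'g' -> 'f' -> 'g' -> 'l'
Result: dsgfgl


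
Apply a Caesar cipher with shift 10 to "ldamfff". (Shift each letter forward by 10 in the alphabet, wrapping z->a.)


Input: 'ldamfff', shift = 10
Operation: for each letter, (position + 10) mod 26
Mapping: 'l'(11+10=21)->'v', 'd'(3+10=13)->'n', 'a'(0+10=10)->'k', 'm'(12+10=22)->'w', 'f'(5+10=15)->'p', 'f'(5+10=15)->'p', 'f'(5+10=15)->'p'
Result: vnkwppp


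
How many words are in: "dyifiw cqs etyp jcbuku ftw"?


Input string: 'dyifiw cqs etyp jcbuku ftw'
Operation: split by spaces
Words found: 'dyifiw', 'cqs', 'etyp', 'jcbuku', 'ftw'
Word count: 5


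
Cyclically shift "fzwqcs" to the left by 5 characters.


Input: 'fzwqcs', shift = 5
Operation: split at index 5 and swap parts
Front part s[0:5] = 'fzwqc'
Back part s[5:] = 's'
Rotated = back + front = 's' + 'fzwqc'
Result: sfzwqc


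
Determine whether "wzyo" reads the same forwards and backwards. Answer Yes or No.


Input string: 'wzyo'
Reversed: 'oyzw'
Compare pairs: s[0]='w' vs s[3]='o' (mismatch), s[1]='z' vs s[2]='y' (mismatch)
Palindrome: No


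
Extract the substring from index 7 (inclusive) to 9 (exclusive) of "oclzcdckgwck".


Input string: 'oclzcdckgwck'
Operation: slice [7:9]
Extract characters: s[7]='k', s[8]='g'
Result: kg


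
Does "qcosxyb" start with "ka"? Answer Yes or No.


Input string: 'qcosxyb'
Prefix to check: 'ka'
First 2 characters of input: 'qc'
Match: False
Result: No


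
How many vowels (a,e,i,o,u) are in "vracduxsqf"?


Input string: 'vracduxsqf'
Operation: count vowels (a, e, i, o, u)
Scan: s[0]='v', s[1]='r', s[2]='a' (vowel), s[3]='c', s[4]='d', s[5]='u' (vowel), s[6]='x', s[7]='s', s[8]='q', s[9]='f'
Vowels found: 2
Result: 2


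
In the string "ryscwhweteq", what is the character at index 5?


Input string: 'ryscwhweteq'
Operation: get character at index 5
Index mapping: s[0]='r', s[1]='y', s[2]='s', s[3]='c', s[4]='w', s[5]='h'
Result: 'h'


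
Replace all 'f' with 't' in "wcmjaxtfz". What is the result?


Input string: 'wcmjaxtfz'
Operation: replace 'f' with 't'
Positions of 'f': 7
After replacement: wcmjaxttz


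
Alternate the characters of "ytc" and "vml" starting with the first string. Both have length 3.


String 1: 'ytc'
String 2: 'vml'
Operation: alternate characters
Pairs: 'y'+'v', 't'+'m', 'c'+'l'
Result: yvtmcl


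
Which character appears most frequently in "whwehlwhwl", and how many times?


Input: 'whwehlwhwl'
Operation: tally each character
Counts: 'e':1, 'h':3, 'l':2, 'w':4
Maximum: 'w' appears 4 times


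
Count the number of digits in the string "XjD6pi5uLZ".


Input string: 'XjD6pi5uLZ'
Operation: count digit characters (0-9)
Scan: 'X', 'j', 'D', '6'(digit), 'p', 'i', '5'(digit), 'u', 'L', 'Z'
Digits found: 2
Result: 2


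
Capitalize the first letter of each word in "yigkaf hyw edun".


Input string: 'yigkaf hyw edun'
Operation: capitalize first letter of each word
Word transformations: 'yigkaf'->'Yigkaf', 'hyw'->'Hyw', 'edun'->'Edun'
Result: Yigkaf Hyw Edun


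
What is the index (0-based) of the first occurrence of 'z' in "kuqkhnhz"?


Input string: 'kuqkhnhz'
Target: 'z'
Scanning left to right: s[0]='k', s[1]='u', s[2]='q', s[3]='k', s[4]='h', s[5]='n', s[6]='h', s[7]='z'
First match at index: 7


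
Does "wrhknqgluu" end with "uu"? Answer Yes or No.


Input string: 'wrhknqgluu'
Suffix to check: 'uu'
Last 2 characters of input: 'uu'
Match: True
Result: Yes


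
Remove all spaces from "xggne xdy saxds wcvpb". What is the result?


Input string: 'xggne xdy saxds wcvpb'
Operation: remove all spaces
Words: 'xggne', 'xdy', 'saxds', 'wcvpb'
Join without spaces: xggnexdysaxdswcvpb


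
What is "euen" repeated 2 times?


Input string: 'euen'
Operation: repeat 2 times
Concatenation: 'euen' + 'euen'
Result: eueneuen


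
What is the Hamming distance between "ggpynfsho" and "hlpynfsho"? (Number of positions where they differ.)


String 1: 'ggpynfsho'
String 2: 'hlpynfsho'
Compare each position: pos 0: 'g'!='h', pos 1: 'g'!='l', pos 2: 'p'=='p', pos 3: 'y'=='y', pos 4: 'n'=='n', pos 5: 'f'=='f', pos 6: 's'=='s', pos 7: 'h'=='h', pos 8: 'o'=='o'
Differing positions: 2
Hamming distance: 2


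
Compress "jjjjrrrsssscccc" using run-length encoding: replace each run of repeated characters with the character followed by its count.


Input: 'jjjjrrrsssscccc'
Operation: identify consecutive runs
Runs: 'jjjj' -> j4, 'rrr' -> r3, 'ssss' -> s4, 'cccc' -> c4
Encoded: j4r3s4c4


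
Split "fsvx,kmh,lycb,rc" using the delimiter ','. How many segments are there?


Input string: 'fsvx,kmh,lycb,rc'
Delimiter: ','
Split result: 'fsvx', 'kmh', 'lycb', 'rc'
Number of parts: 4


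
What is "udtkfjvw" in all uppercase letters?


Input string: 'udtkfjvw'
Operation: convert each letter to uppercase
Mapping: 'u'->'U', 'd'->'D', 't'->'T', 'k'->'K', 'f'->'F', 'j'->'J', 'v'->'V', 'w'->'W'
Result: UDTKFJVW


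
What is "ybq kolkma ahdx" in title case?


Input string: 'ybq kolkma ahdx'
Operation: capitalize first letter of each word
Word transformations: 'ybq'->'Ybq', 'kolkma'->'Kolkma', 'ahdx'->'Ahdx'
Result: Ybq Kolkma Ahdx


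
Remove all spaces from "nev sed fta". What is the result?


Input string: 'nev sed fta'
Operation: remove all spaces
Words: 'nev', 'sed', 'fta'
Join without spaces: nevsedfta


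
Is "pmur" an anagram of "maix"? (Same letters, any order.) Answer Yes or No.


String 1: 'maix' -> sorted: 'aimx'
String 2: 'pmur' -> sorted: 'mpru'
Compare sorted forms: 'aimx' != 'mpru'
Anagram: No


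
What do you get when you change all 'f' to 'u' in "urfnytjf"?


Input string: 'urfnytjf'
Operation: replace 'f' with 'u'
Positions of 'f': 2, 7
After replacement: urunytju


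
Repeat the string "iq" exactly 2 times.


Input string: 'iq'
Operation: repeat 2 times
Concatenation: 'iq' + 'iq'
Result: iqiq


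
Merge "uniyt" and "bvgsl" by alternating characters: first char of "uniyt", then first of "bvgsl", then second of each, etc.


String 1: 'uniyt'
String 2: 'bvgsl'
Operation: alternate characters
Pairs: 'u'+'b', 'n'+'v', 'i'+'g', 'y'+'s', 't'+'l'
Result: ubnvigystl


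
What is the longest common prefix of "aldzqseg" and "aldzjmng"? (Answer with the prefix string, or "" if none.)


String 1: 'aldzqseg'
String 2: 'aldzjmng'
Compare position by position:
pos 0: 'a' vs 'a' match
pos 1: 'l' vs 'l' match
pos 2: 'd' vs 'd' match
pos 3: 'z' vs 'z' match
pos 4: 'q' vs 'j' differ -> stop
Longest common prefix: "aldz" (length 4)


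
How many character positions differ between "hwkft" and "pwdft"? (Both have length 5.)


String 1: 'hwkft'
String 2: 'pwdft'
Compare each position: pos 0: 'h'!='p', pos 1: 'w'=='w', pos 2: 'k'!='d', pos 3: 'f'=='f', pos 4: 't'=='t'
Differing positions: 2
Hamming distance: 2


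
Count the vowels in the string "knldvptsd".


Input string: 'knldvptsd'
Operation: count vowels (a, e, i, o, u)
Scan: s[0]='k', s[1]='n', s[2]='l', s[3]='d', s[4]='v', s[5]='p', s[6]='t', s[7]='s', s[8]='d'
Vowels found: 0
Result: 0


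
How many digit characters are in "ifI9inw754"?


Input string: 'ifI9inw754'
Operation: count digit characters (0-9)
Scan: 'i', 'f', 'I', '9'(digit), 'i', 'n', 'w', '7'(digit), '5'(digit), '4'(digit)
Digits found: 4
Result: 4


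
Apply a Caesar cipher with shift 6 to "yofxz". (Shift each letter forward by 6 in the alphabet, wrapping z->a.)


Input: 'yofxz', shift = 6
Operation: for each letter, (position + 6) mod 26
Mapping: 'y'(24+6=30, 30 mod 26=4)->'e', 'o'(14+6=20)->'u', 'f'(5+6=11)->'l', 'x'(23+6=29, 29 mod 26=3)->'d', 'z'(25+6=31, 31 mod 26=5)->'f'
Result: euldf


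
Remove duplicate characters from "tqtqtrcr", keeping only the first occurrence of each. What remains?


Input: 'tqtqtrcr'
Operation: keep first occurrence of each character
Scan: s[0]='t' new -> keep; s[1]='q' new -> keep; s[2]='t' seen -> skip; s[3]='q' seen -> skip; s[4]='t' seen -> skip; s[5]='r' new -> keep; s[6]='c' new -> keep; s[7]='r' seen -> skip
Result: tqrc


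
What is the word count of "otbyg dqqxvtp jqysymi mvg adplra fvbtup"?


Input string: 'otbyg dqqxvtp jqysymi mvg adplra fvbtup'
Operation: split by spaces
Words found: 'otbyg', 'dqqxvtp', 'jqysymi', 'mvg', 'adplra', 'fvbtup'
Word count: 6


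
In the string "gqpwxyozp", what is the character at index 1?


Input string: 'gqpwxyozp'
Operation: get character at index 1
Index mapping: s[0]='g', s[1]='q'
Result: 'q'


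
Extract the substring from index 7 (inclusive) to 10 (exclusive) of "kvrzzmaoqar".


Input string: 'kvrzzmaoqar'
Operation: slice [7:10]
Extract characters: s[7]='o', s[8]='q', s[9]='a'
Result: oqa


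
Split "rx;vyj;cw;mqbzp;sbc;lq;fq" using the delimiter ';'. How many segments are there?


Input string: 'rx;vyj;cw;mqbzp;sbc;lq;fq'
Delimiter: ';'
Split result: 'rx', 'vyj', 'cw', 'mqbzp', 'sbc', 'lq', 'fq'
Number of parts: 7


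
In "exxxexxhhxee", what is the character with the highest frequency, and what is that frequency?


Input: 'exxxexxhhxee'
Operation: tally each character
Counts: 'e':4, 'h':2, 'x':6
Maximum: 'x' appears 6 times


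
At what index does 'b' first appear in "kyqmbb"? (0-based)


Input string: 'kyqmbb'
Target: 'b'
Scanning left to right: s[0]='k', s[1]='y', s[2]='q', s[3]='m', s[4]='b'
First match at index: 4


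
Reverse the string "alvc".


Input string: 'alvc'
Operation: reverse character order
Original order: 'a' -> 'l' -> 'v' -> 'c'
Reversed order: 'c' -> 'v' -> 'l' -> 'a'
Result: cvla


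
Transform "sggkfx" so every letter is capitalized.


Input string: 'sggkfx'
Operation: convert each letter to uppercase
Mapping: 's'->'S', 'g'->'G', 'g'->'G', 'k'->'K', 'f'->'F', 'x'->'X'
Result: SGGKFX


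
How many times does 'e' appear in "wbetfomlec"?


Input string: 'wbetfomlec'
Target character: 'e'
Scan each position: s[2]='e', s[8]='e'
Matches found at indices: 2, 8
Total: 2


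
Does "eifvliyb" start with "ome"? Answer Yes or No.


Input string: 'eifvliyb'
Prefix to check: 'ome'
First 3 characters of input: 'eif'
Match: False
Result: No


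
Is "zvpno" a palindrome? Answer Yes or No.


Input string: 'zvpno'
Reversed: 'onpvz'
Compare pairs: s[0]='z' vs s[4]='o' (mismatch), s[1]='v' vs s[3]='n' (mismatch)
Palindrome: No


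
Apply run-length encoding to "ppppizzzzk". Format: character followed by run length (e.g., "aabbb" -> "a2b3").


Input: 'ppppizzzzk'
Operation: identify consecutive runs
Runs: 'pppp' -> p4, 'i' -> i1, 'zzzz' -> z4, 'k' -> k1
Encoded: p4i1z4k1


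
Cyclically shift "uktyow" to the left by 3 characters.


Input: 'uktyow', shift = 3
Operation: split at index 3 and swap parts
Front part s[0:3] = 'ukt'
Back part s[3:] = 'yow'
Rotated = back + front = 'yow' + 'ukt'
Result: yowukt


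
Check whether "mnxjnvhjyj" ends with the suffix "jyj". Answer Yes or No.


Input string: 'mnxjnvhjyj'
Suffix to check: 'jyj'
Last 3 characters of input: 'jyj'
Match: True
Result: Yes


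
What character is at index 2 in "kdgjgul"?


Input string: 'kdgjgul'
Operation: get character at index 2
Index mapping: s[0]='k', s[1]='d', s[2]='g'
Result: 'g'


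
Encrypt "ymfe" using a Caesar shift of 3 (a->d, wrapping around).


Input: 'ymfe', shift = 3
Operation: for each letter, (position + 3) mod 26
Mapping: 'y'(24+3=27, 27 mod 26=1)->'b', 'm'(12+3=15)->'p', 'f'(5+3=8)->'i', 'e'(4+3=7)->'h'
Result: bpih


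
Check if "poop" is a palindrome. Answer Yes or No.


Input string: 'poop'
Reversed: 'poop'
Compare pairs: s[0]='p' vs s[3]='p' (match), s[1]='o' vs s[2]='o' (match)
Palindrome: Yes
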